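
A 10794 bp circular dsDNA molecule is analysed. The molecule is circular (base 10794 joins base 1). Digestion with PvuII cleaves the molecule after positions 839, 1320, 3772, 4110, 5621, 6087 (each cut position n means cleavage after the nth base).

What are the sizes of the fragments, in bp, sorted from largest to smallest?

Circular molecule, 6 cuts → 6 fragments:
  1320 − 839 = 481 bp
  3772 − 1320 = 2452 bp
  4110 − 3772 = 338 bp
  5621 − 4110 = 1511 bp
  6087 − 5621 = 466 bp
  wrap: 10794 − 6087 + 839 = 5546 bp
Sorted largest to smallest: 5546, 2452, 1511, 481, 466, 338 bp.

5546, 2452, 1511, 481, 466, 338 bp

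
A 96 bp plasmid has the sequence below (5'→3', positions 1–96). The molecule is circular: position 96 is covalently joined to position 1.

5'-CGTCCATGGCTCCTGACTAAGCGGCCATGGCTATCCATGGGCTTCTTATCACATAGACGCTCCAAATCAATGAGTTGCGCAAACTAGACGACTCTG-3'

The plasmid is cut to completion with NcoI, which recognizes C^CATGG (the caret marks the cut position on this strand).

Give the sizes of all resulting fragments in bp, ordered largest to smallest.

65, 21, 10 bp

NcoI sites (CCATGG) start at positions 4, 25, 35.
NcoI cuts after the first base of each site, so after positions 4, 25, 35.
Circular molecule, 3 cuts → 3 fragments:
  5–25 → 21 bp
  26–35 → 10 bp
  36–96 then 1–4 → 61 + 4 = 65 bp
Sorted largest to smallest: 65, 21, 10 bp.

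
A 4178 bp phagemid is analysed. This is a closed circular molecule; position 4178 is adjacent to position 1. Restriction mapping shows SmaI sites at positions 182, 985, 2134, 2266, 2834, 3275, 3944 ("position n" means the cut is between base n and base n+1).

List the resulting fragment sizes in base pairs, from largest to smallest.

Circular molecule, 7 cuts → 7 fragments:
  985 − 182 = 803 bp
  2134 − 985 = 1149 bp
  2266 − 2134 = 132 bp
  2834 − 2266 = 568 bp
  3275 − 2834 = 441 bp
  3944 − 3275 = 669 bp
  wrap: 4178 − 3944 + 182 = 416 bp
Sorted largest to smallest: 1149, 803, 669, 568, 441, 416, 132 bp.

1149, 803, 669, 568, 441, 416, 132 bp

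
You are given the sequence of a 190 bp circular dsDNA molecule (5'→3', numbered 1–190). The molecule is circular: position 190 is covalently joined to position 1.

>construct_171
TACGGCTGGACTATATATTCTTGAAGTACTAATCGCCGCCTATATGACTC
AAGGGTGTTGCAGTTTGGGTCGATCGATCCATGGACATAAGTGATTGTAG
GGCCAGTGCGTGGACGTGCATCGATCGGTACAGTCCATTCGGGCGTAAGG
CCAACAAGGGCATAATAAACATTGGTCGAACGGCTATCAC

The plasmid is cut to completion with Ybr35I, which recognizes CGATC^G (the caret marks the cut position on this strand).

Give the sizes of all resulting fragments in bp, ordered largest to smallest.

Ybr35I sites (CGATCG) start at positions 71, 122.
Ybr35I cuts after base 5 of each site (before the last base), so after positions 75, 126.
Circular molecule, 2 cuts → 2 fragments:
  76–126 → 51 bp
  127–190 then 1–75 → 64 + 75 = 139 bp
Sorted largest to smallest: 139, 51 bp.

139, 51 bp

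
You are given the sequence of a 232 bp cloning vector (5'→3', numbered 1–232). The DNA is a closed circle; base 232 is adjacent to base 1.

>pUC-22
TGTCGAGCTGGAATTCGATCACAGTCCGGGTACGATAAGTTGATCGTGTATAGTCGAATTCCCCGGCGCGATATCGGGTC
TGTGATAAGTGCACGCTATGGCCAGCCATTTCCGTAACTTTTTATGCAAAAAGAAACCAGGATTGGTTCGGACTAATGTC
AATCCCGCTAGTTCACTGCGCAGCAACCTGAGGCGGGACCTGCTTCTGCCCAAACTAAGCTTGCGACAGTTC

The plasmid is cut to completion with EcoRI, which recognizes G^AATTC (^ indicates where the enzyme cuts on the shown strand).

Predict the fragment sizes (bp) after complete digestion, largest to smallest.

187, 45 bp

EcoRI sites (GAATTC) start at positions 11, 56.
EcoRI cuts after the first base of each site, so after positions 11, 56.
Circular molecule, 2 cuts → 2 fragments:
  12–56 → 45 bp
  57–232 then 1–11 → 176 + 11 = 187 bp
Sorted largest to smallest: 187, 45 bp.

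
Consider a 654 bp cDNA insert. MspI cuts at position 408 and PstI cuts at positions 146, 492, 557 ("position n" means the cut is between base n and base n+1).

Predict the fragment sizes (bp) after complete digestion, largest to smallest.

Combined cut positions (sorted): 146, 408, 492, 557.
Linear molecule, 4 cuts → 5 fragments:
  146 − 0 = 146 bp
  408 − 146 = 262 bp
  492 − 408 = 84 bp
  557 − 492 = 65 bp
  654 − 557 = 97 bp
Sorted largest to smallest: 262, 146, 97, 84, 65 bp.

262, 146, 97, 84, 65 bp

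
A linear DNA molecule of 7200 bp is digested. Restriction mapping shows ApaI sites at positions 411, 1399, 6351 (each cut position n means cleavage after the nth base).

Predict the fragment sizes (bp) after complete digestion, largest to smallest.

4952, 988, 849, 411 bp

Linear molecule, 3 cuts → 4 fragments:
  411 − 0 = 411 bp
  1399 − 411 = 988 bp
  6351 − 1399 = 4952 bp
  7200 − 6351 = 849 bp
Sorted largest to smallest: 4952, 988, 849, 411 bp.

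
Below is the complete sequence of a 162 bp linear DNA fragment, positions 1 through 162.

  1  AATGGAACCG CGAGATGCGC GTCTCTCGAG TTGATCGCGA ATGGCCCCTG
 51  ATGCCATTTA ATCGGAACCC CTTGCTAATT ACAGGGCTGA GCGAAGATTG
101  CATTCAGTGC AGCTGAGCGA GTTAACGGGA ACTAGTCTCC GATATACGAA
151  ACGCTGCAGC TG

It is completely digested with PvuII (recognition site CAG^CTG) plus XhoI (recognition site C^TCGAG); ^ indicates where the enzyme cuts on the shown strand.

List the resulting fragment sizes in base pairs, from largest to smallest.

PvuII sites (CAGCTG) start at positions 110, 157.
PvuII cuts after base 3 of each site, so after positions 112, 159.
The XhoI site (CTCGAG) starts at position 25.
XhoI cuts after the first base of each site, so after position 25.
Combined cut positions: 25, 112, 159.
Linear molecule, 3 cuts → 4 fragments:
  1–25 → 25 bp
  26–112 → 87 bp
  113–159 → 47 bp
  160–162 → 3 bp
Sorted largest to smallest: 87, 47, 25, 3 bp.

87, 47, 25, 3 bp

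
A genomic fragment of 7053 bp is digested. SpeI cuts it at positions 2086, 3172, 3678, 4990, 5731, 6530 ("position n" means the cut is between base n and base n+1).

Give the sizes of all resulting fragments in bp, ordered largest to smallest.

2086, 1312, 1086, 799, 741, 523, 506 bp

Linear molecule, 6 cuts → 7 fragments:
  2086 − 0 = 2086 bp
  3172 − 2086 = 1086 bp
  3678 − 3172 = 506 bp
  4990 − 3678 = 1312 bp
  5731 − 4990 = 741 bp
  6530 − 5731 = 799 bp
  7053 − 6530 = 523 bp
Sorted largest to smallest: 2086, 1312, 1086, 799, 741, 523, 506 bp.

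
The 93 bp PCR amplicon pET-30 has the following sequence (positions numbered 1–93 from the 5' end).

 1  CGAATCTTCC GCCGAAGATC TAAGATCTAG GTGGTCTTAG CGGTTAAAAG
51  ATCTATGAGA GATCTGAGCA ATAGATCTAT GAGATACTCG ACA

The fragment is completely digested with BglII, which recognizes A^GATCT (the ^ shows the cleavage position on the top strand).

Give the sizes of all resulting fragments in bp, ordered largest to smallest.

26, 20, 16, 13, 11, 7 bp

BglII sites (AGATCT) start at positions 16, 23, 49, 60, 73.
BglII cuts after the first base of each site, so after positions 16, 23, 49, 60, 73.
Linear molecule, 5 cuts → 6 fragments:
  1–16 → 16 bp
  17–23 → 7 bp
  24–49 → 26 bp
  50–60 → 11 bp
  61–73 → 13 bp
  74–93 → 20 bp
Sorted largest to smallest: 26, 20, 16, 13, 11, 7 bp.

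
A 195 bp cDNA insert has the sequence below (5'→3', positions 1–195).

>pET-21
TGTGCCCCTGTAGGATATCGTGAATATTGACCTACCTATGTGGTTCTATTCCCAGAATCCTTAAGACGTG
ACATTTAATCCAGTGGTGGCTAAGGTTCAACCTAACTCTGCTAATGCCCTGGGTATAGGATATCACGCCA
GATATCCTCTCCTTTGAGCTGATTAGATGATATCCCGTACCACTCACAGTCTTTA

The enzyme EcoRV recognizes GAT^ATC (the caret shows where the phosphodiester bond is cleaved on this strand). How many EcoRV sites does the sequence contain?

4

GATATC occurs starting at positions 14, 129, 141, 169.
EcoRV cuts at 4 sites.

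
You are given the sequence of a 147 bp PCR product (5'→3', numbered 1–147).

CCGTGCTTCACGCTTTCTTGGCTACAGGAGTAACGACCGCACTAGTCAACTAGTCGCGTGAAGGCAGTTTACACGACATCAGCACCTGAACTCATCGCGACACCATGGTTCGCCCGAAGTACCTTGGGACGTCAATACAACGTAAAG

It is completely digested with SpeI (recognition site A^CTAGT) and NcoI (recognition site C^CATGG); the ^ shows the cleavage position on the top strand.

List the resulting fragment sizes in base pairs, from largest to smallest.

SpeI sites (ACTAGT) start at positions 41, 49.
SpeI cuts after the first base of each site, so after positions 41, 49.
The NcoI site (CCATGG) starts at position 103.
NcoI cuts after the first base of each site, so after position 103.
Combined cut positions: 41, 49, 103.
Linear molecule, 3 cuts → 4 fragments:
  1–41 → 41 bp
  42–49 → 8 bp
  50–103 → 54 bp
  104–147 → 44 bp
Sorted largest to smallest: 54, 44, 41, 8 bp.

54, 44, 41, 8 bp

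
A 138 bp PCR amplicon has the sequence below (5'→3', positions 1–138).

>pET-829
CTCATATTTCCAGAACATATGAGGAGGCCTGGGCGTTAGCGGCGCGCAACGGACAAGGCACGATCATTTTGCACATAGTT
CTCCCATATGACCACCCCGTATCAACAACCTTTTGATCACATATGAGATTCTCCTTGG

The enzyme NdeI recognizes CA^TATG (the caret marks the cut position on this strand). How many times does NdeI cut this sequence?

3

CATATG occurs starting at positions 16, 85, 120.
NdeI cuts at 3 sites.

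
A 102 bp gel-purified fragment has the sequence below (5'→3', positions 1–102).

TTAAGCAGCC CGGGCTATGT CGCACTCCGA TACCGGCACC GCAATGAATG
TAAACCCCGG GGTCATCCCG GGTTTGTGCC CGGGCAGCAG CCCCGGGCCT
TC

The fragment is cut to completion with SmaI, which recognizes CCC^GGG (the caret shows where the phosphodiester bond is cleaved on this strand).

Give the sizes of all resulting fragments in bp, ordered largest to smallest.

47, 13, 12, 11, 11, 8 bp

SmaI sites (CCCGGG) start at positions 9, 56, 67, 79, 92.
SmaI cuts after base 3 of each site, so after positions 11, 58, 69, 81, 94.
Linear molecule, 5 cuts → 6 fragments:
  1–11 → 11 bp
  12–58 → 47 bp
  59–69 → 11 bp
  70–81 → 12 bp
  82–94 → 13 bp
  95–102 → 8 bp
Sorted largest to smallest: 47, 13, 12, 11, 11, 8 bp.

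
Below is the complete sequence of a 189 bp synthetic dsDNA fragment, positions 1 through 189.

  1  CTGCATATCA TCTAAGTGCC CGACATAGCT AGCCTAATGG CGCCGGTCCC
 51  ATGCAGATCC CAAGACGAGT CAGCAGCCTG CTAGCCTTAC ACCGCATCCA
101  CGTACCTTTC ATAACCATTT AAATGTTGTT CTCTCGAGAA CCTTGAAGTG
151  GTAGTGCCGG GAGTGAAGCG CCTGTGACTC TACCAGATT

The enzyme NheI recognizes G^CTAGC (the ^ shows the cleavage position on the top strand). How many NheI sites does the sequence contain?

GCTAGC occurs starting at positions 28, 80.
NheI cuts at 2 sites.

2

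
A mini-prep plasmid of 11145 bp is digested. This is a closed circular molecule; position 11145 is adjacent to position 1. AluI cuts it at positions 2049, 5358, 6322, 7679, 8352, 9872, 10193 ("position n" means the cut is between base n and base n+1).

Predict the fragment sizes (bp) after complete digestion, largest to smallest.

3309, 3001, 1520, 1357, 964, 673, 321 bp

Circular molecule, 7 cuts → 7 fragments:
  5358 − 2049 = 3309 bp
  6322 − 5358 = 964 bp
  7679 − 6322 = 1357 bp
  8352 − 7679 = 673 bp
  9872 − 8352 = 1520 bp
  10193 − 9872 = 321 bp
  wrap: 11145 − 10193 + 2049 = 3001 bp
Sorted largest to smallest: 3309, 3001, 1520, 1357, 964, 673, 321 bp.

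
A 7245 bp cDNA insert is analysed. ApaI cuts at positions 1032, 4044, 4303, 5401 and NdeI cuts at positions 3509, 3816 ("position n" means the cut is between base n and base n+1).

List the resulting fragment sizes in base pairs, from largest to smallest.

2477, 1844, 1098, 1032, 307, 259, 228 bp

Combined cut positions (sorted): 1032, 3509, 3816, 4044, 4303, 5401.
Linear molecule, 6 cuts → 7 fragments:
  1032 − 0 = 1032 bp
  3509 − 1032 = 2477 bp
  3816 − 3509 = 307 bp
  4044 − 3816 = 228 bp
  4303 − 4044 = 259 bp
  5401 − 4303 = 1098 bp
  7245 − 5401 = 1844 bp
Sorted largest to smallest: 2477, 1844, 1098, 1032, 307, 259, 228 bp.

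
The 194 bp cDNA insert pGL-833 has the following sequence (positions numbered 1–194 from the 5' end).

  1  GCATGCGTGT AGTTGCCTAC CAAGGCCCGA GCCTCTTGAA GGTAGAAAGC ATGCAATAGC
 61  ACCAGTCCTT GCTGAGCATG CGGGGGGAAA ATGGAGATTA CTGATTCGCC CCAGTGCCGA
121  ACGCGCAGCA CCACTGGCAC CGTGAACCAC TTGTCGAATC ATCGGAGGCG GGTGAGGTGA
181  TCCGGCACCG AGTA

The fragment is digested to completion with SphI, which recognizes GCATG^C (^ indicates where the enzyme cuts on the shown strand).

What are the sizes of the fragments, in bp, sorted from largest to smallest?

SphI sites (GCATGC) start at positions 1, 49, 76.
SphI cuts after base 5 of each site (before the last base), so after positions 5, 53, 80.
Linear molecule, 3 cuts → 4 fragments:
  1–5 → 5 bp
  6–53 → 48 bp
  54–80 → 27 bp
  81–194 → 114 bp
Sorted largest to smallest: 114, 48, 27, 5 bp.

114, 48, 27, 5 bp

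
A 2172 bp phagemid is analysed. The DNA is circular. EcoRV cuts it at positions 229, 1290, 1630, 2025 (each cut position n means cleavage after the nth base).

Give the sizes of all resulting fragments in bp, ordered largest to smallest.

Circular molecule, 4 cuts → 4 fragments:
  1290 − 229 = 1061 bp
  1630 − 1290 = 340 bp
  2025 − 1630 = 395 bp
  wrap: 2172 − 2025 + 229 = 376 bp
Sorted largest to smallest: 1061, 395, 376, 340 bp.

1061, 395, 376, 340 bp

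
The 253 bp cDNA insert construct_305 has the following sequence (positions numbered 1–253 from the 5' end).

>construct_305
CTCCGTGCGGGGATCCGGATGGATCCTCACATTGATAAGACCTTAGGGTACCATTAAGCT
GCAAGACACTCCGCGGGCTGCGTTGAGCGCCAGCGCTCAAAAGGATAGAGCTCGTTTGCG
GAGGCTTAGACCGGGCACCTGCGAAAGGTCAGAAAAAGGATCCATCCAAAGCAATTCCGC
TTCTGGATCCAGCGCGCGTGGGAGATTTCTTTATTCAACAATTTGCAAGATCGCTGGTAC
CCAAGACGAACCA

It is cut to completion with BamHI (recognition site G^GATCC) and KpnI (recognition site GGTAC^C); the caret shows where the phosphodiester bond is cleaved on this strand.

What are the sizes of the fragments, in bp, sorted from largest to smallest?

BamHI sites (GGATCC) start at positions 11, 21, 158, 185.
BamHI cuts after the first base of each site, so after positions 11, 21, 158, 185.
KpnI sites (GGTACC) start at positions 47, 236.
KpnI cuts after base 5 of each site (before the last base), so after positions 51, 240.
Combined cut positions: 11, 21, 51, 158, 185, 240.
Linear molecule, 6 cuts → 7 fragments:
  1–11 → 11 bp
  12–21 → 10 bp
  22–51 → 30 bp
  52–158 → 107 bp
  159–185 → 27 bp
  186–240 → 55 bp
  241–253 → 13 bp
Sorted largest to smallest: 107, 55, 30, 27, 13, 11, 10 bp.

107, 55, 30, 27, 13, 11, 10 bp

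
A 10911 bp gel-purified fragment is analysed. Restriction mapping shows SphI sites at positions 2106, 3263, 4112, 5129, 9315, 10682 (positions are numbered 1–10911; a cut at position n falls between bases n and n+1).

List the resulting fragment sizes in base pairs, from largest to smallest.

4186, 2106, 1367, 1157, 1017, 849, 229 bp

Linear molecule, 6 cuts → 7 fragments:
  2106 − 0 = 2106 bp
  3263 − 2106 = 1157 bp
  4112 − 3263 = 849 bp
  5129 − 4112 = 1017 bp
  9315 − 5129 = 4186 bp
  10682 − 9315 = 1367 bp
  10911 − 10682 = 229 bp
Sorted largest to smallest: 4186, 2106, 1367, 1157, 1017, 849, 229 bp.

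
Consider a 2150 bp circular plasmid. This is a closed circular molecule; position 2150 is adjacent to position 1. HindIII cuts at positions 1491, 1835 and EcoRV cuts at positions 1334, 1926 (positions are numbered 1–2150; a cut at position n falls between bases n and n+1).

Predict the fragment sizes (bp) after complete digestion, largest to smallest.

Combined cut positions (sorted): 1334, 1491, 1835, 1926.
Circular molecule, 4 cuts → 4 fragments:
  1491 − 1334 = 157 bp
  1835 − 1491 = 344 bp
  1926 − 1835 = 91 bp
  wrap: 2150 − 1926 + 1334 = 1558 bp
Sorted largest to smallest: 1558, 344, 157, 91 bp.

1558, 344, 157, 91 bp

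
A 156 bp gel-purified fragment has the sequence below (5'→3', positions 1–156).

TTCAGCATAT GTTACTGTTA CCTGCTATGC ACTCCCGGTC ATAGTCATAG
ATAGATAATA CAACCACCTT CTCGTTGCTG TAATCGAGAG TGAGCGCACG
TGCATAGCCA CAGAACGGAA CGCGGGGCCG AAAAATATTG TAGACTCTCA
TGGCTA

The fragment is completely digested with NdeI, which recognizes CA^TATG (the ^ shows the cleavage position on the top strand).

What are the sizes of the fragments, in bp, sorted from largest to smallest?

The NdeI site (CATATG) starts at position 6.
NdeI cuts after base 2 of each site, so after position 7.
Linear molecule, 1 cut → 2 fragments:
  1–7 → 7 bp
  8–156 → 149 bp
Sorted largest to smallest: 149, 7 bp.

149, 7 bp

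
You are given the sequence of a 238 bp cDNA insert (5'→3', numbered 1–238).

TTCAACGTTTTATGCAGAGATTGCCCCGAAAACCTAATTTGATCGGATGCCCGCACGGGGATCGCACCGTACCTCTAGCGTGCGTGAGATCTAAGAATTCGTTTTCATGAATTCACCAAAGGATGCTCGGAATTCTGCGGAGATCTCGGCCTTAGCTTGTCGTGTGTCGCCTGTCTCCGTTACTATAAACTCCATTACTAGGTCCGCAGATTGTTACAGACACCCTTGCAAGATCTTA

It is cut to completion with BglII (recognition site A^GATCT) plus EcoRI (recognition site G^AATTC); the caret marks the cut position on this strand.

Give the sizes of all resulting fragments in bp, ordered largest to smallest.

BglII sites (AGATCT) start at positions 87, 141, 231.
BglII cuts after the first base of each site, so after positions 87, 141, 231.
EcoRI sites (GAATTC) start at positions 95, 109, 130.
EcoRI cuts after the first base of each site, so after positions 95, 109, 130.
Combined cut positions: 87, 95, 109, 130, 141, 231.
Linear molecule, 6 cuts → 7 fragments:
  1–87 → 87 bp
  88–95 → 8 bp
  96–109 → 14 bp
  110–130 → 21 bp
  131–141 → 11 bp
  142–231 → 90 bp
  232–238 → 7 bp
Sorted largest to smallest: 90, 87, 21, 14, 11, 8, 7 bp.

90, 87, 21, 14, 11, 8, 7 bp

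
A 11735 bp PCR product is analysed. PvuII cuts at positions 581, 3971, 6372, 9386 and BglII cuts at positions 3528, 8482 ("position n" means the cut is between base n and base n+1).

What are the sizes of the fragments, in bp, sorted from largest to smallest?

2947, 2401, 2349, 2110, 904, 581, 443 bp

Combined cut positions (sorted): 581, 3528, 3971, 6372, 8482, 9386.
Linear molecule, 6 cuts → 7 fragments:
  581 − 0 = 581 bp
  3528 − 581 = 2947 bp
  3971 − 3528 = 443 bp
  6372 − 3971 = 2401 bp
  8482 − 6372 = 2110 bp
  9386 − 8482 = 904 bp
  11735 − 9386 = 2349 bp
Sorted largest to smallest: 2947, 2401, 2349, 2110, 904, 581, 443 bp.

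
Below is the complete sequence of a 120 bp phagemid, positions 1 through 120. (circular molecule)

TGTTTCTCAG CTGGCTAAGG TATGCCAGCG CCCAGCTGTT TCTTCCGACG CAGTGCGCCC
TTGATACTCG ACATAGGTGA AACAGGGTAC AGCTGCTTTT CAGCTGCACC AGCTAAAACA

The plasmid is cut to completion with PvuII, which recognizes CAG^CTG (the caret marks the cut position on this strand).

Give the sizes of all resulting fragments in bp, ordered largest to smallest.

57, 27, 25, 11 bp

PvuII sites (CAGCTG) start at positions 8, 33, 90, 101.
PvuII cuts after base 3 of each site, so after positions 10, 35, 92, 103.
Circular molecule, 4 cuts → 4 fragments:
  11–35 → 25 bp
  36–92 → 57 bp
  93–103 → 11 bp
  104–120 then 1–10 → 17 + 10 = 27 bp
Sorted largest to smallest: 57, 27, 25, 11 bp.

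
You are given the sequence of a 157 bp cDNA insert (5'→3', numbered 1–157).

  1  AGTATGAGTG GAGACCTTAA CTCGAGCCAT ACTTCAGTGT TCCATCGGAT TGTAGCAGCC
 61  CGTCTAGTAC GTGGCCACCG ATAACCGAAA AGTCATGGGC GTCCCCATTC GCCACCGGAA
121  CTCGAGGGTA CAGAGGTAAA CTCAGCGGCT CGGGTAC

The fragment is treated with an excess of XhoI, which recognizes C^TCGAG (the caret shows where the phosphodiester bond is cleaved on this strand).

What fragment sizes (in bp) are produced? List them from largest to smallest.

XhoI sites (CTCGAG) start at positions 21, 121.
XhoI cuts after the first base of each site, so after positions 21, 121.
Linear molecule, 2 cuts → 3 fragments:
  1–21 → 21 bp
  22–121 → 100 bp
  122–157 → 36 bp
Sorted largest to smallest: 100, 36, 21 bp.

100, 36, 21 bp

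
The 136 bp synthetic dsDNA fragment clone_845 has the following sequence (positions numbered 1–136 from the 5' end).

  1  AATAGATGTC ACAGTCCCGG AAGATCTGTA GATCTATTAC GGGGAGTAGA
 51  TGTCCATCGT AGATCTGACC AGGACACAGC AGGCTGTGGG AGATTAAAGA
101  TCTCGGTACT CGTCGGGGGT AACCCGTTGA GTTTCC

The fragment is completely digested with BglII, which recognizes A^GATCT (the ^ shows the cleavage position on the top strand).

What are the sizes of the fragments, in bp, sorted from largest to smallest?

BglII sites (AGATCT) start at positions 22, 30, 61, 98.
BglII cuts after the first base of each site, so after positions 22, 30, 61, 98.
Linear molecule, 4 cuts → 5 fragments:
  1–22 → 22 bp
  23–30 → 8 bp
  31–61 → 31 bp
  62–98 → 37 bp
  99–136 → 38 bp
Sorted largest to smallest: 38, 37, 31, 22, 8 bp.

38, 37, 31, 22, 8 bp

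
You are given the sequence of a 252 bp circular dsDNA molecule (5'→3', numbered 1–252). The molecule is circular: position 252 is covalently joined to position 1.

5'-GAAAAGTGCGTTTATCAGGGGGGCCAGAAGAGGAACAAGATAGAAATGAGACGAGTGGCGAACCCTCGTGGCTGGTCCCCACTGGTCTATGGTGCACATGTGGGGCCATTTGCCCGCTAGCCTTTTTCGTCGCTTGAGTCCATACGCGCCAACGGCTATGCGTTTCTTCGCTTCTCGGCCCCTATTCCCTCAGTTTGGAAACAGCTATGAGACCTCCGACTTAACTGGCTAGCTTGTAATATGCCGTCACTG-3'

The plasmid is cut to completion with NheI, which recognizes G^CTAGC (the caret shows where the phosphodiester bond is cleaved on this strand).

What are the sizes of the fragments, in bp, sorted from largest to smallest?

140, 112 bp

NheI sites (GCTAGC) start at positions 116, 228.
NheI cuts after the first base of each site, so after positions 116, 228.
Circular molecule, 2 cuts → 2 fragments:
  117–228 → 112 bp
  229–252 then 1–116 → 24 + 116 = 140 bp
Sorted largest to smallest: 140, 112 bp.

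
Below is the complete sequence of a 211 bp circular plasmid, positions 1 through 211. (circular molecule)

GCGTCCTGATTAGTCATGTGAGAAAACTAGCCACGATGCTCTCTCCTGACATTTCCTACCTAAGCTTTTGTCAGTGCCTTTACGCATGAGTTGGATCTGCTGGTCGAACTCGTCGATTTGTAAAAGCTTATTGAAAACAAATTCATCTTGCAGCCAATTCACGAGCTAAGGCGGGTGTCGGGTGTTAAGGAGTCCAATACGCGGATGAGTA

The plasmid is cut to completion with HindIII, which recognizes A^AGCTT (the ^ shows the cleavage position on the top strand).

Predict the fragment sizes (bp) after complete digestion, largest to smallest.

HindIII sites (AAGCTT) start at positions 62, 124.
HindIII cuts after the first base of each site, so after positions 62, 124.
Circular molecule, 2 cuts → 2 fragments:
  63–124 → 62 bp
  125–211 then 1–62 → 87 + 62 = 149 bp
Sorted largest to smallest: 149, 62 bp.

149, 62 bp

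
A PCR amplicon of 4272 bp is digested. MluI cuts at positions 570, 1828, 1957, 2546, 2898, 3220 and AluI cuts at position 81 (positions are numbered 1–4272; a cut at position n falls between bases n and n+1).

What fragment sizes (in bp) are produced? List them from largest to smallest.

1258, 1052, 589, 489, 352, 322, 129, 81 bp

Combined cut positions (sorted): 81, 570, 1828, 1957, 2546, 2898, 3220.
Linear molecule, 7 cuts → 8 fragments:
  81 − 0 = 81 bp
  570 − 81 = 489 bp
  1828 − 570 = 1258 bp
  1957 − 1828 = 129 bp
  2546 − 1957 = 589 bp
  2898 − 2546 = 352 bp
  3220 − 2898 = 322 bp
  4272 − 3220 = 1052 bp
Sorted largest to smallest: 1258, 1052, 589, 489, 352, 322, 129, 81 bp.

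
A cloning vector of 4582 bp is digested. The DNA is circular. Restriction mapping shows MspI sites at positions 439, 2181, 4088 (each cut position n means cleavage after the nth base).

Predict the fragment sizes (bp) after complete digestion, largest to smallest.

1907, 1742, 933 bp

Circular molecule, 3 cuts → 3 fragments:
  2181 − 439 = 1742 bp
  4088 − 2181 = 1907 bp
  wrap: 4582 − 4088 + 439 = 933 bp
Sorted largest to smallest: 1907, 1742, 933 bp.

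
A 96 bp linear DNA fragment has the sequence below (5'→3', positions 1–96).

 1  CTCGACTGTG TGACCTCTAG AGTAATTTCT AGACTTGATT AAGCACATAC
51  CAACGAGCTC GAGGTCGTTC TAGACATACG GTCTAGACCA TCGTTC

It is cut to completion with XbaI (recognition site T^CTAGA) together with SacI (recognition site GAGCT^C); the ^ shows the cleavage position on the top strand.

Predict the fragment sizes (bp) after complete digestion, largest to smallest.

31, 16, 14, 13, 12, 10 bp

XbaI sites (TCTAGA) start at positions 16, 28, 69, 82.
XbaI cuts after the first base of each site, so after positions 16, 28, 69, 82.
The SacI site (GAGCTC) starts at position 55.
SacI cuts after base 5 of each site (before the last base), so after position 59.
Combined cut positions: 16, 28, 59, 69, 82.
Linear molecule, 5 cuts → 6 fragments:
  1–16 → 16 bp
  17–28 → 12 bp
  29–59 → 31 bp
  60–69 → 10 bp
  70–82 → 13 bp
  83–96 → 14 bp
Sorted largest to smallest: 31, 16, 14, 13, 12, 10 bp.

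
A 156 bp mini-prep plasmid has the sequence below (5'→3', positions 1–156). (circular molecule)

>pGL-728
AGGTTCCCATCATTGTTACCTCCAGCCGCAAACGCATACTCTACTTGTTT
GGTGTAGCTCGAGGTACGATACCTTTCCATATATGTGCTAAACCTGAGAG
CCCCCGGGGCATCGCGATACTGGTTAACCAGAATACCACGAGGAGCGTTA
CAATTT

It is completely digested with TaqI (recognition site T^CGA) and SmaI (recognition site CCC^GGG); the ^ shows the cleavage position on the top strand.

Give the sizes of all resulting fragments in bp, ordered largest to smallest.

The TaqI site (TCGA) starts at position 59.
TaqI cuts after the first base of each site, so after position 59.
The SmaI site (CCCGGG) starts at position 103.
SmaI cuts after base 3 of each site, so after position 105.
Combined cut positions: 59, 105.
Circular molecule, 2 cuts → 2 fragments:
  60–105 → 46 bp
  106–156 then 1–59 → 51 + 59 = 110 bp
Sorted largest to smallest: 110, 46 bp.

110, 46 bp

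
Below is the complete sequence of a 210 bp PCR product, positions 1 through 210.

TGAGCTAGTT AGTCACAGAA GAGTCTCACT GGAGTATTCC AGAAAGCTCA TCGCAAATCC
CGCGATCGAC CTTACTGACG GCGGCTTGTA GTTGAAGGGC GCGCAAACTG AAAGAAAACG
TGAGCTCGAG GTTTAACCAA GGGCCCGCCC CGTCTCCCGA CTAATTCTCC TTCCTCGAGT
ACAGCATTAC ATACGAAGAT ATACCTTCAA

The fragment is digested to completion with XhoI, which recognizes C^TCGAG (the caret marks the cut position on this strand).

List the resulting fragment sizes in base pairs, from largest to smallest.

125, 49, 36 bp

XhoI sites (CTCGAG) start at positions 125, 174.
XhoI cuts after the first base of each site, so after positions 125, 174.
Linear molecule, 2 cuts → 3 fragments:
  1–125 → 125 bp
  126–174 → 49 bp
  175–210 → 36 bp
Sorted largest to smallest: 125, 49, 36 bp.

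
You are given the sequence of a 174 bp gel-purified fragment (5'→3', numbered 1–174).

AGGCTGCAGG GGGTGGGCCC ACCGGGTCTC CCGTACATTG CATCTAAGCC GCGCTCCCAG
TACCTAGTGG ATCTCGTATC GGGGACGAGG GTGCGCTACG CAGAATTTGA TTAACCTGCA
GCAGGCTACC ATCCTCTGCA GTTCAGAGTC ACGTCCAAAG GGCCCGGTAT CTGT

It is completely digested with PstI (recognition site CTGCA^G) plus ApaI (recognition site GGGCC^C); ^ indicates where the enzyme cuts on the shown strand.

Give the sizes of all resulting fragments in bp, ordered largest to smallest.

101, 24, 20, 11, 10, 8 bp

PstI sites (CTGCAG) start at positions 4, 116, 136.
PstI cuts after base 5 of each site (before the last base), so after positions 8, 120, 140.
ApaI sites (GGGCCC) start at positions 15, 160.
ApaI cuts after base 5 of each site (before the last base), so after positions 19, 164.
Combined cut positions: 8, 19, 120, 140, 164.
Linear molecule, 5 cuts → 6 fragments:
  1–8 → 8 bp
  9–19 → 11 bp
  20–120 → 101 bp
  121–140 → 20 bp
  141–164 → 24 bp
  165–174 → 10 bp
Sorted largest to smallest: 101, 24, 20, 11, 10, 8 bp.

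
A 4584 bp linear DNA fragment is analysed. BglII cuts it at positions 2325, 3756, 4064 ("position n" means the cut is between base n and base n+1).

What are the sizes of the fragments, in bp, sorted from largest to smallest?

2325, 1431, 520, 308 bp

Linear molecule, 3 cuts → 4 fragments:
  2325 − 0 = 2325 bp
  3756 − 2325 = 1431 bp
  4064 − 3756 = 308 bp
  4584 − 4064 = 520 bp
Sorted largest to smallest: 2325, 1431, 520, 308 bp.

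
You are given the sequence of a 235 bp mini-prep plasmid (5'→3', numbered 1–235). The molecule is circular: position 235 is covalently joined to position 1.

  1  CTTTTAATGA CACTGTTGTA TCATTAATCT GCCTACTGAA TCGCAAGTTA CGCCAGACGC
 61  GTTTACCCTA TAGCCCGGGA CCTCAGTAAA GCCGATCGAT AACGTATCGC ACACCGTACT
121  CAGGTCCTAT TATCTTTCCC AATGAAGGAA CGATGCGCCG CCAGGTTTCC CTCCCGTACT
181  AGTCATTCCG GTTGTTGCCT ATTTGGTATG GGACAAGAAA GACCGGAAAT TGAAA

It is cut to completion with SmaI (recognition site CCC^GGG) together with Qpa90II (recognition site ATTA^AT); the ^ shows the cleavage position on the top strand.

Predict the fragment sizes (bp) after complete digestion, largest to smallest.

The SmaI site (CCCGGG) starts at position 74.
SmaI cuts after base 3 of each site, so after position 76.
The Qpa90II site (ATTAAT) starts at position 23.
Qpa90II cuts after base 4 of each site, so after position 26.
Combined cut positions: 26, 76.
Circular molecule, 2 cuts → 2 fragments:
  27–76 → 50 bp
  77–235 then 1–26 → 159 + 26 = 185 bp
Sorted largest to smallest: 185, 50 bp.

185, 50 bp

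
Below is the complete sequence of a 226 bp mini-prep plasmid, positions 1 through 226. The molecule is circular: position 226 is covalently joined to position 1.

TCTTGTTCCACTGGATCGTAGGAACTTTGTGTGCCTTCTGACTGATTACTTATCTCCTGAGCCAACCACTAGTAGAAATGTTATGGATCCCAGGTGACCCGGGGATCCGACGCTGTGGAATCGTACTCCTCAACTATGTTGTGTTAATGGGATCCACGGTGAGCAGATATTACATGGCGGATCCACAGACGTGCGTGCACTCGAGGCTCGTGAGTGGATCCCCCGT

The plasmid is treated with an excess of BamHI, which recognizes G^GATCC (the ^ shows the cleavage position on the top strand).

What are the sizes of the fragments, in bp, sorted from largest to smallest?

95, 47, 37, 29, 18 bp

BamHI sites (GGATCC) start at positions 85, 103, 150, 179, 216.
BamHI cuts after the first base of each site, so after positions 85, 103, 150, 179, 216.
Circular molecule, 5 cuts → 5 fragments:
  86–103 → 18 bp
  104–150 → 47 bp
  151–179 → 29 bp
  180–216 → 37 bp
  217–226 then 1–85 → 10 + 85 = 95 bp
Sorted largest to smallest: 95, 47, 37, 29, 18 bp.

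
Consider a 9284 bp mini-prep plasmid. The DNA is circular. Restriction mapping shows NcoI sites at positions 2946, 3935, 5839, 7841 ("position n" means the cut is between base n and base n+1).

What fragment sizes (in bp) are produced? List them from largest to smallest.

Circular molecule, 4 cuts → 4 fragments:
  3935 − 2946 = 989 bp
  5839 − 3935 = 1904 bp
  7841 − 5839 = 2002 bp
  wrap: 9284 − 7841 + 2946 = 4389 bp
Sorted largest to smallest: 4389, 2002, 1904, 989 bp.

4389, 2002, 1904, 989 bp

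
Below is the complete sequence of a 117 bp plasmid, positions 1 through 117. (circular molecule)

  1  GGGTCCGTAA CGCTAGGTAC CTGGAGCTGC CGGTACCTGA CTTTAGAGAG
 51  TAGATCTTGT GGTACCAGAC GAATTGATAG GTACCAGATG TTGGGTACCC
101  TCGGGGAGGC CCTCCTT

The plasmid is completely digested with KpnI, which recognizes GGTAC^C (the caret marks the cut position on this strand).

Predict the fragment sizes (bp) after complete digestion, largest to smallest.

KpnI sites (GGTACC) start at positions 16, 32, 61, 80, 94.
KpnI cuts after base 5 of each site (before the last base), so after positions 20, 36, 65, 84, 98.
Circular molecule, 5 cuts → 5 fragments:
  21–36 → 16 bp
  37–65 → 29 bp
  66–84 → 19 bp
  85–98 → 14 bp
  99–117 then 1–20 → 19 + 20 = 39 bp
Sorted largest to smallest: 39, 29, 19, 16, 14 bp.

39, 29, 19, 16, 14 bp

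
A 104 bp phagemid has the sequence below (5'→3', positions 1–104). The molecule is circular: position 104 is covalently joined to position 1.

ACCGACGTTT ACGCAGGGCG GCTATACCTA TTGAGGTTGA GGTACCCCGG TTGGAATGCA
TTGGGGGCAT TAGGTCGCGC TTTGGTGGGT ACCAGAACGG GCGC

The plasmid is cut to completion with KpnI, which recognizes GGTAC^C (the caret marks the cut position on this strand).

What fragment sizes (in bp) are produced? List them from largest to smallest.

57, 47 bp

KpnI sites (GGTACC) start at positions 41, 88.
KpnI cuts after base 5 of each site (before the last base), so after positions 45, 92.
Circular molecule, 2 cuts → 2 fragments:
  46–92 → 47 bp
  93–104 then 1–45 → 12 + 45 = 57 bp
Sorted largest to smallest: 57, 47 bp.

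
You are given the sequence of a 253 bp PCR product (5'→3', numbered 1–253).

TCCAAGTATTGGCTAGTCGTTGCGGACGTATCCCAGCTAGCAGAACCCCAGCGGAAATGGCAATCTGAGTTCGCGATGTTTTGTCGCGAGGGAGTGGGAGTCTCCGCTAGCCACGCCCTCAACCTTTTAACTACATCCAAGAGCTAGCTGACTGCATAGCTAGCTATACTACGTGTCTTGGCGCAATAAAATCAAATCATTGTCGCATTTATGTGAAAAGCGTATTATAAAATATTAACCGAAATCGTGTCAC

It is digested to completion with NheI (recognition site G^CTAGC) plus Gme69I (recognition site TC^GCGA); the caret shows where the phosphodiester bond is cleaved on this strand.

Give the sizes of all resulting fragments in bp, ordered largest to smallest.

NheI sites (GCTAGC) start at positions 36, 106, 143, 159.
NheI cuts after the first base of each site, so after positions 36, 106, 143, 159.
Gme69I sites (TCGCGA) start at positions 71, 84.
Gme69I cuts after base 2 of each site, so after positions 72, 85.
Combined cut positions: 36, 72, 85, 106, 143, 159.
Linear molecule, 6 cuts → 7 fragments:
  1–36 → 36 bp
  37–72 → 36 bp
  73–85 → 13 bp
  86–106 → 21 bp
  107–143 → 37 bp
  144–159 → 16 bp
  160–253 → 94 bp
Sorted largest to smallest: 94, 37, 36, 36, 21, 16, 13 bp.

94, 37, 36, 36, 21, 16, 13 bp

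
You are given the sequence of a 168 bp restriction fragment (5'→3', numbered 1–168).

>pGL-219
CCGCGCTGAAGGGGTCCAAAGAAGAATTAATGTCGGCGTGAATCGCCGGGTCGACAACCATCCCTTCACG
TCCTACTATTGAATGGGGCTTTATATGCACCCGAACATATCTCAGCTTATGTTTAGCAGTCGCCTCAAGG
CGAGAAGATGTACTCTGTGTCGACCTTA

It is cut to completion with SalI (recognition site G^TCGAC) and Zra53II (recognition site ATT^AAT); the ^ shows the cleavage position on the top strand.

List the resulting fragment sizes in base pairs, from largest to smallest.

109, 28, 22, 9 bp

SalI sites (GTCGAC) start at positions 50, 159.
SalI cuts after the first base of each site, so after positions 50, 159.
The Zra53II site (ATTAAT) starts at position 26.
Zra53II cuts after base 3 of each site, so after position 28.
Combined cut positions: 28, 50, 159.
Linear molecule, 3 cuts → 4 fragments:
  1–28 → 28 bp
  29–50 → 22 bp
  51–159 → 109 bp
  160–168 → 9 bp
Sorted largest to smallest: 109, 28, 22, 9 bp.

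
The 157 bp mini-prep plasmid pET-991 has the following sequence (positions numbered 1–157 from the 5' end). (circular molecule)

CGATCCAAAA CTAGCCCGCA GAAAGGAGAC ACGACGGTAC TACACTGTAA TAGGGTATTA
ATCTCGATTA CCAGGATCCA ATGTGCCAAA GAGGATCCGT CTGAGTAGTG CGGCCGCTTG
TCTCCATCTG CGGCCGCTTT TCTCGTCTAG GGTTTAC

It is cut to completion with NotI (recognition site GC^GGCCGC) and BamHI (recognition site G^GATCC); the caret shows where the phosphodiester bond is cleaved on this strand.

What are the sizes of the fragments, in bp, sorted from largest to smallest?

NotI sites (GCGGCCGC) start at positions 110, 130.
NotI cuts after base 2 of each site, so after positions 111, 131.
BamHI sites (GGATCC) start at positions 74, 93.
BamHI cuts after the first base of each site, so after positions 74, 93.
Combined cut positions: 74, 93, 111, 131.
Circular molecule, 4 cuts → 4 fragments:
  75–93 → 19 bp
  94–111 → 18 bp
  112–131 → 20 bp
  132–157 then 1–74 → 26 + 74 = 100 bp
Sorted largest to smallest: 100, 20, 19, 18 bp.

100, 20, 19, 18 bp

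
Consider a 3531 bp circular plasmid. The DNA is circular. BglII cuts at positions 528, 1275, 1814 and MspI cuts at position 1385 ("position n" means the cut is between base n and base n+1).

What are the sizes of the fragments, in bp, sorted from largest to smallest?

Combined cut positions (sorted): 528, 1275, 1385, 1814.
Circular molecule, 4 cuts → 4 fragments:
  1275 − 528 = 747 bp
  1385 − 1275 = 110 bp
  1814 − 1385 = 429 bp
  wrap: 3531 − 1814 + 528 = 2245 bp
Sorted largest to smallest: 2245, 747, 429, 110 bp.

2245, 747, 429, 110 bp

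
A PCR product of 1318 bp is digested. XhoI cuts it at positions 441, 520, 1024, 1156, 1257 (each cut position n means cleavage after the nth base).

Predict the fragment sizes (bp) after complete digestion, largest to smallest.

Linear molecule, 5 cuts → 6 fragments:
  441 − 0 = 441 bp
  520 − 441 = 79 bp
  1024 − 520 = 504 bp
  1156 − 1024 = 132 bp
  1257 − 1156 = 101 bp
  1318 − 1257 = 61 bp
Sorted largest to smallest: 504, 441, 132, 101, 79, 61 bp.

504, 441, 132, 101, 79, 61 bp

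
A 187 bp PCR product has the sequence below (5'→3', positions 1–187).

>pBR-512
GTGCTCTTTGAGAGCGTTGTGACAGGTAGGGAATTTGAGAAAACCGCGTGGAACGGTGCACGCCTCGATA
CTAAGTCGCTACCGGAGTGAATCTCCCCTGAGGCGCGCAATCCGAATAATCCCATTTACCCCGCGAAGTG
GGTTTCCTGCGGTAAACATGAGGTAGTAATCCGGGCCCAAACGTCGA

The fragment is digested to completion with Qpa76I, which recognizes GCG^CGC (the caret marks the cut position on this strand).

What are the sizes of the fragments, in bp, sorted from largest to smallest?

The Qpa76I site (GCGCGC) starts at position 103.
Qpa76I cuts after base 3 of each site, so after position 105.
Linear molecule, 1 cut → 2 fragments:
  1–105 → 105 bp
  106–187 → 82 bp
Sorted largest to smallest: 105, 82 bp.

105, 82 bp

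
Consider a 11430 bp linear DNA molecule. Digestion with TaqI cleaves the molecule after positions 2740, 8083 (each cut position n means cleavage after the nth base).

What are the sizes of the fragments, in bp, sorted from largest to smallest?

Linear molecule, 2 cuts → 3 fragments:
  2740 − 0 = 2740 bp
  8083 − 2740 = 5343 bp
  11430 − 8083 = 3347 bp
Sorted largest to smallest: 5343, 3347, 2740 bp.

5343, 3347, 2740 bp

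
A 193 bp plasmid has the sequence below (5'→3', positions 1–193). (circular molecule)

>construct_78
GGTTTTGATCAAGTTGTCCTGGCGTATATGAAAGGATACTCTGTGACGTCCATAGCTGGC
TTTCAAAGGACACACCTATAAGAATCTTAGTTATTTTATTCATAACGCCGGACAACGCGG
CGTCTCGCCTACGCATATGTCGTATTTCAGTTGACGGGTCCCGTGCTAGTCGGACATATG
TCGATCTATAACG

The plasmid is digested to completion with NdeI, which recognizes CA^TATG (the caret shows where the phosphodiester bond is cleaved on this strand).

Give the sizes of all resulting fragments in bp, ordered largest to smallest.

152, 41 bp

NdeI sites (CATATG) start at positions 134, 175.
NdeI cuts after base 2 of each site, so after positions 135, 176.
Circular molecule, 2 cuts → 2 fragments:
  136–176 → 41 bp
  177–193 then 1–135 → 17 + 135 = 152 bp
Sorted largest to smallest: 152, 41 bp.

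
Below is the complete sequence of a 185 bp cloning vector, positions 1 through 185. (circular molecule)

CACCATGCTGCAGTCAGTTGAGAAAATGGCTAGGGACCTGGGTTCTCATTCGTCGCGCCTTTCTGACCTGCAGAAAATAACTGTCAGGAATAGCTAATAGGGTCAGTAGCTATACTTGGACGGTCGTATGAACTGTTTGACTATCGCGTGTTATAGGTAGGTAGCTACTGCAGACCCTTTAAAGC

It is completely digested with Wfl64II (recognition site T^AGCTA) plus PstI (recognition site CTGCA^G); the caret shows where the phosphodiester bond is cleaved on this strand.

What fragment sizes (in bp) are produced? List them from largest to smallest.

Wfl64II sites (TAGCTA) start at positions 91, 107, 162.
Wfl64II cuts after the first base of each site, so after positions 91, 107, 162.
PstI sites (CTGCAG) start at positions 8, 68, 168.
PstI cuts after base 5 of each site (before the last base), so after positions 12, 72, 172.
Combined cut positions: 12, 72, 91, 107, 162, 172.
Circular molecule, 6 cuts → 6 fragments:
  13–72 → 60 bp
  73–91 → 19 bp
  92–107 → 16 bp
  108–162 → 55 bp
  163–172 → 10 bp
  173–185 then 1–12 → 13 + 12 = 25 bp
Sorted largest to smallest: 60, 55, 25, 19, 16, 10 bp.

60, 55, 25, 19, 16, 10 bp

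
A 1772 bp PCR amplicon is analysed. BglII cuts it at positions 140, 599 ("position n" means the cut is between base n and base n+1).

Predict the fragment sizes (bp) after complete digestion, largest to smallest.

1173, 459, 140 bp

Linear molecule, 2 cuts → 3 fragments:
  140 − 0 = 140 bp
  599 − 140 = 459 bp
  1772 − 599 = 1173 bp
Sorted largest to smallest: 1173, 459, 140 bp.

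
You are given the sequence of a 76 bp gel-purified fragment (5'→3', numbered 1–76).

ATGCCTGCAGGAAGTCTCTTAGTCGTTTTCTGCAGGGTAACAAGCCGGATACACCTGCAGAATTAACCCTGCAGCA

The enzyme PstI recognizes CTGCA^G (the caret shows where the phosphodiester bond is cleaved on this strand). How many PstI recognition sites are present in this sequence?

4

CTGCAG occurs starting at positions 5, 30, 55, 69.
PstI cuts at 4 sites.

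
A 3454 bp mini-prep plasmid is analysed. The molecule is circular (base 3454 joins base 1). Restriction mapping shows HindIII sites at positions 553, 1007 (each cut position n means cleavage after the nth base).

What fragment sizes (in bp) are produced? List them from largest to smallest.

3000, 454 bp

Circular molecule, 2 cuts → 2 fragments:
  1007 − 553 = 454 bp
  wrap: 3454 − 1007 + 553 = 3000 bp
Sorted largest to smallest: 3000, 454 bp.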